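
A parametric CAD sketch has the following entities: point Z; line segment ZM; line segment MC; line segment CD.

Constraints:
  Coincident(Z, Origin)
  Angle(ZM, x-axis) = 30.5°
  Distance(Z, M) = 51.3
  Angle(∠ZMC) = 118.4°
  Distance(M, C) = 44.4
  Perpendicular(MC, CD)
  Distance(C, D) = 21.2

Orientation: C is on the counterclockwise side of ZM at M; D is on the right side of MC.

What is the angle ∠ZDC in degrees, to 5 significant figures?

46.049°

Z is at the origin; ZM runs at 30.5° with length 51.3, so M = 51.3·(cos 30.5°, sin 30.5°) = (44.202, 26.037). ∠ZMC = 118.4°, so MC runs at 30.5° + (180° − 118.4°) = 92.100° from the x-axis; with |MC| = 44.4, C = M + 44.4·(cos 92.100°, sin 92.100°) = (42.575, 70.407). MC ⟂ CD; with |CD| = 21.2 on the right of MC, D = C + 21.2·(0.99933, 0.036644) = (63.760, 71.184). Then cos ∠ZDC = DZ·DC / (|DZ||DC|), giving 46.049°.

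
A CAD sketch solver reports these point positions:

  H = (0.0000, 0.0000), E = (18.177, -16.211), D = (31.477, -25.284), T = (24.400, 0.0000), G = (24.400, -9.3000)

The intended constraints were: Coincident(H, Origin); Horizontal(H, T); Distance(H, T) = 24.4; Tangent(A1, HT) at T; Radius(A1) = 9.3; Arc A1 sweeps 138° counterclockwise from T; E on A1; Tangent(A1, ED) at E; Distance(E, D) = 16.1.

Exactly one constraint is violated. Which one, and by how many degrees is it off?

Tangent(A1, ED) at E — off by 7.70°.

H = (0.00, 0.00) ✓; H.y = 0.00, T.y = 0.00 ✓; |HT| = 24.40 ✓; ∠(GT, TH) = 90.00° ✓; |GT| = 9.300 ✓; bearing(G→E) − bearing(G→T) = 138.0° ✓; |GE| = 9.300 ✓; ∠(GE, ED) = 82.30° ✗; |ED| = 16.10 ✓.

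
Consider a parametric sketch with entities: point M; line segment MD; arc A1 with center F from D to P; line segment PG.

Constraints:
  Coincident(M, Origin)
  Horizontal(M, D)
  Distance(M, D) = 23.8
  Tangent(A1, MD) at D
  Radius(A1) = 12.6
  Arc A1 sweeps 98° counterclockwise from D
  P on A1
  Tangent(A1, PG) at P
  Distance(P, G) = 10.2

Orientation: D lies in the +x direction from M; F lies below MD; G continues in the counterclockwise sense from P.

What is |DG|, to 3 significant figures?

26.8

M is at the origin; M and D share the same y with |MD| = 23.8 and D on the +x side, so D = (23.8, 0.00). Since A1 is tangent to MD there, FD ⟂ MD, so F = D + (0, -12.6) = (23.8, -12.6). On A1, D sits at bearing 90° from F; a 98° counterclockwise sweep puts P at bearing 188°, so P = F + 12.6·(cos 188°, sin 188°) = (11.3, -14.4). Tangency of A1 to PG means the radius FP is perpendicular to PG, so PG runs along (−sin 188°, cos 188°); with |PG| = 10.2, G = (12.7, -24.5). Then |DG| = |G − D| = 26.8.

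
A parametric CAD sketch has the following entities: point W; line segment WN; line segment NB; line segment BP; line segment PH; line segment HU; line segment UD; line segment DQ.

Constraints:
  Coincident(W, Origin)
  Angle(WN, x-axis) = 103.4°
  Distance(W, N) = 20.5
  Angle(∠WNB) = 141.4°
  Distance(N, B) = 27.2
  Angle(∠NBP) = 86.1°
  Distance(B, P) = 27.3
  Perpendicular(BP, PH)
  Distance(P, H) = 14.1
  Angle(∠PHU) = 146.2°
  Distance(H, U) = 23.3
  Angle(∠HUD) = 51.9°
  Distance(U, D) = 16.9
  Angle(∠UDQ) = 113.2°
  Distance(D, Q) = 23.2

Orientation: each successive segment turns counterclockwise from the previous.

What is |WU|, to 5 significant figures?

8.8941

BP is perpendicular to PH, so PH runs at -34.100°; with |PH| = 14.1, H = (-29.815, 6.1768). ∠PHU = 146.2° gives HU at -0.30000° from the x-axis; with |HU| = 23.3, U = (-6.5148, 6.0548). Then |WU| = |U − W| = 8.8941.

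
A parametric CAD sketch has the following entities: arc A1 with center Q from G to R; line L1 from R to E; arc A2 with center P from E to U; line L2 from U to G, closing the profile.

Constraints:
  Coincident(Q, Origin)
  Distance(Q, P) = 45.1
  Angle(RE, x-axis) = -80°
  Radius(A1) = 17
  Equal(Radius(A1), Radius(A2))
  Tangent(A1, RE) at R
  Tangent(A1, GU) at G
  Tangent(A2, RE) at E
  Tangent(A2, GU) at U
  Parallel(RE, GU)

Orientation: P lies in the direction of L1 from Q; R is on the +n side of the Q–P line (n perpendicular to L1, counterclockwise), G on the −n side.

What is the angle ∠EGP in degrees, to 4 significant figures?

16.36°

Tangency of A1 to both parallel lines with radius 17.0 puts R and G at Q ± 17.0·n: R = (16.74, 2.952), G = (-16.74, -2.952). Equal radii place E and U the same way about P: E = P + 17.0·n = (24.57, -41.46), U = P − 17.0·n = (-8.910, -47.37). Then cos ∠EGP = GE·GP / (|GE||GP|), giving 16.36°.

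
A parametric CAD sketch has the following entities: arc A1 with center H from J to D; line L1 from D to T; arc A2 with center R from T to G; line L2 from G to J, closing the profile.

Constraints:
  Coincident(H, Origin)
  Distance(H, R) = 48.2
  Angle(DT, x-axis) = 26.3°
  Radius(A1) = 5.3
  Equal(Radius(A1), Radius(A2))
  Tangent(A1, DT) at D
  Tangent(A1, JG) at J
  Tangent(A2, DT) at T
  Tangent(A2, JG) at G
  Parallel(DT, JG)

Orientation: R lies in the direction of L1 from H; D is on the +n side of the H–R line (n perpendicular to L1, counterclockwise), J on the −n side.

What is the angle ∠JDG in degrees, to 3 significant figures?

77.6°

Tangency of A1 to both parallel lines with radius 5.3 puts D and J at H ± 5.3·n: D = (-2.35, 4.75), J = (2.35, -4.75). Equal radii place T and G the same way about R: T = R + 5.3·n = (40.9, 26.1), G = R − 5.3·n = (45.6, 16.6). Then cos ∠JDG = DJ·DG / (|DJ||DG|), giving 77.6°.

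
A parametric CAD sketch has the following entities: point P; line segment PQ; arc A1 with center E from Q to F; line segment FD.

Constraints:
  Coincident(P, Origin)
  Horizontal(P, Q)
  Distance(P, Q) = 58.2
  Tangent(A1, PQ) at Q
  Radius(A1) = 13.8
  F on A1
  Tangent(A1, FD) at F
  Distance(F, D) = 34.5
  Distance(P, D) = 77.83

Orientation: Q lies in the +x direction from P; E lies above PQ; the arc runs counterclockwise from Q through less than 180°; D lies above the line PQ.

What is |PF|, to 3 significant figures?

73.5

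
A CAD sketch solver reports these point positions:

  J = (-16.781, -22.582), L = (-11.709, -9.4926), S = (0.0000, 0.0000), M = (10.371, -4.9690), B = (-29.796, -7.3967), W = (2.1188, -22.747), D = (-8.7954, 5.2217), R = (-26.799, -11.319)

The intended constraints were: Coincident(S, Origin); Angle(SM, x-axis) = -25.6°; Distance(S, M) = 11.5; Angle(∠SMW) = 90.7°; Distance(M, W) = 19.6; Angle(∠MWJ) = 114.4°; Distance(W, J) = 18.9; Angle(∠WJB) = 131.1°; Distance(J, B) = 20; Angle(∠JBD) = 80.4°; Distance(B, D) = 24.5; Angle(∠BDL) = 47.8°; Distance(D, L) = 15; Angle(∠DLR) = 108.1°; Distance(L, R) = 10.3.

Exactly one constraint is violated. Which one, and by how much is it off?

Distance(L, R) = 10.3 — off by 4.90.

S = (0.00, 0.00) ✓; SM at -25.60° ✓; |SM| = 11.50 ✓; ∠SMW = 90.70° ✓; |MW| = 19.60 ✓; ∠MWJ = 114.4° ✓; |WJ| = 18.90 ✓; ∠WJB = 131.1° ✓; |JB| = 20.00 ✓; ∠JBD = 80.40° ✓; |BD| = 24.50 ✓; ∠BDL = 47.80° ✓; |DL| = 15.00 ✓; ∠DLR = 108.1° ✓; |LR| = 15.20 ✗.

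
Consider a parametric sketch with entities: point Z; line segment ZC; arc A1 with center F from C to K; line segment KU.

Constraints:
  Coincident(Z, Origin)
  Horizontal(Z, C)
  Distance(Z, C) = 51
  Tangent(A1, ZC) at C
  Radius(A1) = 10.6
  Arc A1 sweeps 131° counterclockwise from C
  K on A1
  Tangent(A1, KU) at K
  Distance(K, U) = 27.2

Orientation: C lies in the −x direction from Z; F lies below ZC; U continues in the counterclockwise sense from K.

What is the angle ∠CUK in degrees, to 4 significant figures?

26.51°

On A1, C sits at bearing 90° from F; a 131° counterclockwise sweep puts K at bearing 221°, so K = F + 10.6·(cos 221°, sin 221°) = (-59.00, -17.55). Tangency of A1 to KU means the radius FK is perpendicular to KU, so KU runs along (−sin 221°, cos 221°); with |KU| = 27.2, U = (-41.16, -38.08). Then cos ∠CUK = UC·UK / (|UC||UK|), giving 26.51°.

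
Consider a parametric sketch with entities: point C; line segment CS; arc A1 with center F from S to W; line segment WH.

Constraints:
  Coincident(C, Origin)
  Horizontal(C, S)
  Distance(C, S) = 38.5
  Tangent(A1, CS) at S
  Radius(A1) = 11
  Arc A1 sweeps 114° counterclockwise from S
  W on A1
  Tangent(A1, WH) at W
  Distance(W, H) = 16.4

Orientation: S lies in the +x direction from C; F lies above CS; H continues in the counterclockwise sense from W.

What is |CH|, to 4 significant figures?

51.78

On A1, S sits at bearing -90° from F; a 114° counterclockwise sweep puts W at bearing 24°, so W = F + 11.0·(cos 24°, sin 24°) = (48.55, 15.47). A1 meets WH tangentially, so FW is at right angles to WH, so WH runs along (−sin 24°, cos 24°); with |WH| = 16.4, H = (41.88, 30.46). Then |CH| = |H − C| = 51.78.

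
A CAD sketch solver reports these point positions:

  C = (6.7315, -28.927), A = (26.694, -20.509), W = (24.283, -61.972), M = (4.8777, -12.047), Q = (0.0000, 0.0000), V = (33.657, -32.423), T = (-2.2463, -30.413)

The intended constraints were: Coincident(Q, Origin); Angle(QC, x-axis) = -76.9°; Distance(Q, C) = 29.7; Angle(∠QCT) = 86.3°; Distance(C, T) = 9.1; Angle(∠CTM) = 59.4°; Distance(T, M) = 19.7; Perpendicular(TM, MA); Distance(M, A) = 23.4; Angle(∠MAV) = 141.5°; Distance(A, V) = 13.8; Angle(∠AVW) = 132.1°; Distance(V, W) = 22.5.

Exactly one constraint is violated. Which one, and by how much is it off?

Distance(V, W) = 22.5 — off by 8.50.

Q = (0.00, 0.00) ✓; QC at -76.90° ✓; |QC| = 29.70 ✓; ∠QCT = 86.30° ✓; |CT| = 9.100 ✓; ∠CTM = 59.40° ✓; |TM| = 19.70 ✓; ∠(TM, MA) = 90.00° ✓; |MA| = 23.40 ✓; ∠MAV = 141.5° ✓; |AV| = 13.80 ✓; ∠AVW = 132.1° ✓; |VW| = 31.00 ✗.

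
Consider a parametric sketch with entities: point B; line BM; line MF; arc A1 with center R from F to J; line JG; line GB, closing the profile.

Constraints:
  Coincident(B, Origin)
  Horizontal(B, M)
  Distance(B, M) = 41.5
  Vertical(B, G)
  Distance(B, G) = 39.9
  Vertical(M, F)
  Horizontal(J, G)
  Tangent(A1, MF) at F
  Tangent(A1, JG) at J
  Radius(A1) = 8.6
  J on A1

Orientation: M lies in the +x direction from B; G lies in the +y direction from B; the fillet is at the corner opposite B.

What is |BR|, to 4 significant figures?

45.41

B is at the origin; B and M share the same y with |BM| = 41.5 and M on the +x side, so M = (41.50, 0.000). B and G share the same x with |BG| = 39.9 and G on the +y side, so G = (0.000, 39.90). The virtual corner opposite B is at (41.50, 39.90). A1 meets MF tangentially, so RF is at right angles to MF and the tangent condition forces RJ to be normal to JG, with radius 8.6, so the center R sits 8.6 in from both sides at R = (32.90, 31.30). Then |BR| = |R − B| = 45.41.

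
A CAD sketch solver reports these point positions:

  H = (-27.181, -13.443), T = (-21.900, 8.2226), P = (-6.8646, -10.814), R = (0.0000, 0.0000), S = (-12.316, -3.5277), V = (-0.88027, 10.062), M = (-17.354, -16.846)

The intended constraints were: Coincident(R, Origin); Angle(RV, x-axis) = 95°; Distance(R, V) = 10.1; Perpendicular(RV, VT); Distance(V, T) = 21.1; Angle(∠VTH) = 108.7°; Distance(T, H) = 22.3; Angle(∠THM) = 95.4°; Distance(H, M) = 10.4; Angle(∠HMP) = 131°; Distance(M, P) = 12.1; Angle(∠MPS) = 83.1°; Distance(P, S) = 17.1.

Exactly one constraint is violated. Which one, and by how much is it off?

Distance(P, S) = 17.1 — off by 8.00.

R = (0.00, 0.00) ✓; RV at 95.00° ✓; |RV| = 10.10 ✓; ∠(RV, VT) = 90.00° ✓; |VT| = 21.10 ✓; ∠VTH = 108.7° ✓; |TH| = 22.30 ✓; ∠THM = 95.40° ✓; |HM| = 10.40 ✓; ∠HMP = 131.0° ✓; |MP| = 12.10 ✓; ∠MPS = 83.10° ✓; |PS| = 9.100 ✗.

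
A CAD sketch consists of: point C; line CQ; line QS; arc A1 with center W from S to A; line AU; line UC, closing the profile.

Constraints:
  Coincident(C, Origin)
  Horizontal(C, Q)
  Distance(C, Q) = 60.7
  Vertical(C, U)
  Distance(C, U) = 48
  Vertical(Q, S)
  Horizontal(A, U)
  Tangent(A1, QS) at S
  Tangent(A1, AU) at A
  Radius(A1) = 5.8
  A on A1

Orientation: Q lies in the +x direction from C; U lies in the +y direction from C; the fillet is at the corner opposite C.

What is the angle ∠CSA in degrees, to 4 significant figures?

79.81°

C is at the origin; CQ is horizontal with |CQ| = 60.7 and Q on the +x side, so Q = (60.70, 0.000). C and U share the same x with |CU| = 48.0 and U on the +y side, so U = (0.000, 48.00). The virtual corner opposite C is at (60.70, 48.00). Since A1 is tangent to QS there, WS ⟂ QS and since A1 is tangent to AU there, WA ⟂ AU, with radius 5.8, so the center W sits 5.8 in from both sides at W = (54.90, 42.20). That places the tangent points at S = (60.70, 42.20) on QS and A = (54.90, 48.00) on AU. Then cos ∠CSA = SC·SA / (|SC||SA|), giving 79.81°.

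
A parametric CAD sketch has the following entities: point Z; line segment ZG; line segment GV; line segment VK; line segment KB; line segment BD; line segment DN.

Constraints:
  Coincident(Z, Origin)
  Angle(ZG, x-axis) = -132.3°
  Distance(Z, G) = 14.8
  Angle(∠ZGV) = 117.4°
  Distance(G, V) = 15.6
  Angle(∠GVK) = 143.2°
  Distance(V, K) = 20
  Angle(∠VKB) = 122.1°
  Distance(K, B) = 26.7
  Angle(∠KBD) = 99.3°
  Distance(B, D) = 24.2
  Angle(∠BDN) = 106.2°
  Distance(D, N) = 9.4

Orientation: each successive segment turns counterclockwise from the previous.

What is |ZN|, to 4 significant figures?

20.57

Z is at the origin; ZG runs at -132.3° with length 14.8, so G = (-9.961, -10.95). ∠ZGV = 117.4° gives GV at -69.70° from the x-axis; with |GV| = 15.6, V = (-4.548, -25.58). ∠GVK = 143.2° gives VK at -32.90° from the x-axis; with |VK| = 20.0, K = (12.24, -36.44). ∠VKB = 122.1° gives KB at 25.00° from the x-axis; with |KB| = 26.7, B = (36.44, -25.16). ∠KBD = 99.3° gives BD at 105.7° from the x-axis; with |BD| = 24.2, D = (29.89, -1.860). ∠BDN = 106.2° gives DN at 179.5° from the x-axis; with |DN| = 9.4, N = (20.49, -1.778). Then |ZN| = |N − Z| = 20.57.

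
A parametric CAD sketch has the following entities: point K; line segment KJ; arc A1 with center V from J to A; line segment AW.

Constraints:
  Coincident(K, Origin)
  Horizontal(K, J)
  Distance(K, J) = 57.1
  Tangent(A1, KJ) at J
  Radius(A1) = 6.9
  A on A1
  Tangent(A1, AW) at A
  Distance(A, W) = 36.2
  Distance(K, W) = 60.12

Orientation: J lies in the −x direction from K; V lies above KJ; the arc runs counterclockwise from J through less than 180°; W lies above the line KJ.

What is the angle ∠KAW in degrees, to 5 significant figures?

85.941°

Checks: ∠(VJ, JK) = 90.00° ✓; |VJ| = 6.900 ✓; |VA| = 6.900 ✓; ∠(VA, AW) = 90.00° ✓; |AW| = 36.20 ✓; |KW| = 60.12 ✓.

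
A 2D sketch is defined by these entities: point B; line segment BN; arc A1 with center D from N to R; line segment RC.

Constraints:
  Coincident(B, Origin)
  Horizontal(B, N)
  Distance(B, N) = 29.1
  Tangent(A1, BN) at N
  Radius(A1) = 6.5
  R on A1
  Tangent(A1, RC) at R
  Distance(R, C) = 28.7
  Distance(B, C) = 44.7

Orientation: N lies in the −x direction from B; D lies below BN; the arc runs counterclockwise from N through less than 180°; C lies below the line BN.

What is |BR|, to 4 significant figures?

36.30

B is at the origin; BN is horizontal with |BN| = 29.1 and N on the −x side, so N = (-29.10, 0.000). Tangency of A1 to BN means the radius DN is perpendicular to BN, so D = N + (0, -6.5) = (-29.10, -6.500). Since DR ⟂ RC (tangency), |DC| = √(6.5² + 28.7²) = 29.43 regardless of where R sits on A1. So C lies on both circle(B, 44.7) and circle(D, 29.43); the below-BN intersection is C = (-26.73, -35.83). R is the foot of the tangent from C: R = (-35.30, -8.443).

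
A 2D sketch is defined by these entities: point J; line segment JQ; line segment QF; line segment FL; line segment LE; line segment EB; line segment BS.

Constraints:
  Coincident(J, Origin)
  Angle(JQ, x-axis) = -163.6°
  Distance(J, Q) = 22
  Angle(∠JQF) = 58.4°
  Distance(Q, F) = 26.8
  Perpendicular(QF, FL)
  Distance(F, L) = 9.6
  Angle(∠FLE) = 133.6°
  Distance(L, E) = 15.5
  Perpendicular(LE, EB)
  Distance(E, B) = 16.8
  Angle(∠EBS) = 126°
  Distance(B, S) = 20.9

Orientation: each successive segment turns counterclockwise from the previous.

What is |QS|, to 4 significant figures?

14.66

The perpendicularity gives EB at right angles to LE, so EB runs at -175.6°; with |EB| = 16.8, B = (-12.70, -2.845). ∠EBS = 126.0° gives BS at -121.6° from the x-axis; with |BS| = 20.9, S = (-23.66, -20.65). Then |QS| = |S − Q| = 14.66.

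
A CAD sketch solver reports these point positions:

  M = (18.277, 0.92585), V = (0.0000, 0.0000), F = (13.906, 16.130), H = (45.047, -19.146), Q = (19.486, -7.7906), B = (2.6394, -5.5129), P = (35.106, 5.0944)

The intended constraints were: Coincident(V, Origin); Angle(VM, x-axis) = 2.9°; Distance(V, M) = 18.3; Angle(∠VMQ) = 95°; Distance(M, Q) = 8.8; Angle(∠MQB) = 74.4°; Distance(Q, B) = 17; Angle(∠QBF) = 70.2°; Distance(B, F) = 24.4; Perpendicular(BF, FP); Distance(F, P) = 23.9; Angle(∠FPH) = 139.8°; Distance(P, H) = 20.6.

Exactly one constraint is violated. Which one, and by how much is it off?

Distance(P, H) = 20.6 — off by 5.60.

V = (0.00, 0.00) ✓; VM at 2.900° ✓; |VM| = 18.30 ✓; ∠VMQ = 95.00° ✓; |MQ| = 8.800 ✓; ∠MQB = 74.40° ✓; |QB| = 17.00 ✓; ∠QBF = 70.20° ✓; |BF| = 24.40 ✓; ∠(BF, FP) = 90.00° ✓; |FP| = 23.90 ✓; ∠FPH = 139.8° ✓; |PH| = 26.20 ✗.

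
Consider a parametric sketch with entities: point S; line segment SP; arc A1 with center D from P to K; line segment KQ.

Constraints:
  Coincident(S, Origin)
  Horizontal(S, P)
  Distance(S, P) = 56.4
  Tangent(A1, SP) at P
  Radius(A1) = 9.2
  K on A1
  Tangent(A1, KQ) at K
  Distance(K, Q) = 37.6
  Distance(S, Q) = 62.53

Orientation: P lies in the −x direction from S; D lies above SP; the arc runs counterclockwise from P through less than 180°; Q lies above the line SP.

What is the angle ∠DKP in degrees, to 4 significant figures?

48.32°

Checks: |DK| = 9.200 ✓; ∠(DK, KQ) = 90.00° ✓; |KQ| = 37.60 ✓; |SQ| = 62.53 ✓.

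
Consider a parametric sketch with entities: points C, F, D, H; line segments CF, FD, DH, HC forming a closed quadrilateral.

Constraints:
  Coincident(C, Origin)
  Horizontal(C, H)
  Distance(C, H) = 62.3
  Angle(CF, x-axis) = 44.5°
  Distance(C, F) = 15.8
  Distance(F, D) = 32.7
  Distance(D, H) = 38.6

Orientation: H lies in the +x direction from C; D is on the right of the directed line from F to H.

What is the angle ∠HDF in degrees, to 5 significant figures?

93.805°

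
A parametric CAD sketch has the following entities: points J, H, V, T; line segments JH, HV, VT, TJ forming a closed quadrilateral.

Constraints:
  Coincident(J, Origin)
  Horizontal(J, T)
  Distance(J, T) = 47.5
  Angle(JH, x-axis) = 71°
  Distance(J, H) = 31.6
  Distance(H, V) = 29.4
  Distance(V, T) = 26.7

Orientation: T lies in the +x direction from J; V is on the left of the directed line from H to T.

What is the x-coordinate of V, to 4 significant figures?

39.35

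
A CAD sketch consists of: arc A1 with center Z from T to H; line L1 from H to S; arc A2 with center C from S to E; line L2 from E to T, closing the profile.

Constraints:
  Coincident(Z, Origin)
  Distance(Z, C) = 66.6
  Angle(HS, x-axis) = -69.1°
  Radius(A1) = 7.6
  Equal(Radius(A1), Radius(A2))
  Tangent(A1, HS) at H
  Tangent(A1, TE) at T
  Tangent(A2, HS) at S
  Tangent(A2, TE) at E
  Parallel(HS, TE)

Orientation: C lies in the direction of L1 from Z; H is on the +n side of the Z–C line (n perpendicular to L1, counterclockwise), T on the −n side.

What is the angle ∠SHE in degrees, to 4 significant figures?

12.86°

The slot axis is L1's direction at -69.1°, so u = (cos -69.1°, sin -69.1°) = (0.3567, -0.9342) and n = (−sin -69.1°, cos -69.1°) = (0.9342, 0.3567). Z is at the origin and C lies 66.6 along u from Z, so C = 66.6·u = (23.76, -62.22). Tangency of A1 to both parallel lines with radius 7.6 puts H and T at Z ± 7.6·n: H = (7.100, 2.711), T = (-7.100, -2.711). Equal radii place S and E the same way about C: S = C + 7.6·n = (30.86, -59.51), E = C − 7.6·n = (16.66, -64.93). Then cos ∠SHE = HS·HE / (|HS||HE|), giving 12.86°.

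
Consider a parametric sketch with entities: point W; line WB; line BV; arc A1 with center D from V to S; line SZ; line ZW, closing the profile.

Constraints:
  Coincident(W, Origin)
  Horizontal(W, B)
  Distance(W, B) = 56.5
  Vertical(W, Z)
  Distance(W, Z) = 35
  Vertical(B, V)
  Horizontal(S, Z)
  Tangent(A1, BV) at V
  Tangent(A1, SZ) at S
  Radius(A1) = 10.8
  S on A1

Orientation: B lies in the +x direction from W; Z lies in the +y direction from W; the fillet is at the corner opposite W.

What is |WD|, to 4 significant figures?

51.71

W is at the origin; WB is horizontal with |WB| = 56.5 and B on the +x side, so B = (56.50, 0.000). W and Z share the same x with |WZ| = 35.0 and Z on the +y side, so Z = (0.000, 35.00). The virtual corner opposite W is at (56.50, 35.00). Since A1 is tangent to BV there, DV ⟂ BV and since A1 is tangent to SZ there, DS ⟂ SZ, with radius 10.8, so the center D sits 10.8 in from both sides at D = (45.70, 24.20). Then |WD| = |D − W| = 51.71.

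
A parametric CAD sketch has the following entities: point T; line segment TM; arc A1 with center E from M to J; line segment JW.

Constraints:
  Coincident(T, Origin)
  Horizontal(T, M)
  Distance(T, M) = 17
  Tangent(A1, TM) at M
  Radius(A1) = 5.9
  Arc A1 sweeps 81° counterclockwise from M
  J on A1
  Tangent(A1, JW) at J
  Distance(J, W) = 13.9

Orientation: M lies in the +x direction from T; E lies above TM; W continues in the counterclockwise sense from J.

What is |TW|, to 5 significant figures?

31.225

T is at the origin; TM is horizontal with |TM| = 17.0 and M on the +x side, so M = (17.000, 0.0000). Tangency of A1 to TM means the radius EM is perpendicular to TM, so E = M + (0, 5.9) = (17.000, 5.9000). On A1, M sits at bearing -90° from E; an 81° counterclockwise sweep puts J at bearing -9°, so J = E + 5.9·(cos -9°, sin -9°) = (22.827, 4.9770). A1 meets JW tangentially, so EJ is at right angles to JW, so JW runs along (−sin -9°, cos -9°); with |JW| = 13.9, W = (25.002, 18.706). Then |TW| = |W − T| = 31.225.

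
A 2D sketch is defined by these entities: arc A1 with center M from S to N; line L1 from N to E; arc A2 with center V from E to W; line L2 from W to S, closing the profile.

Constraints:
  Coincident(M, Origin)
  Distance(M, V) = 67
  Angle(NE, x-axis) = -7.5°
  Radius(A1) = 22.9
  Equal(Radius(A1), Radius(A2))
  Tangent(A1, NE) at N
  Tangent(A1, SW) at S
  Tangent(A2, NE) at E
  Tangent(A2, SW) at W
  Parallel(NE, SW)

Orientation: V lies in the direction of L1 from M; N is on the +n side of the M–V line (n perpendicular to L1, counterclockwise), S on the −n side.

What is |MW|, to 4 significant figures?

70.81

Tangency of A1 to both parallel lines with radius 22.9 puts N and S at M ± 22.9·n: N = (2.989, 22.70), S = (-2.989, -22.70). Equal radii place E and W the same way about V: E = V + 22.9·n = (69.42, 13.96), W = V − 22.9·n = (63.44, -31.45). Then |MW| = |W − M| = 70.81.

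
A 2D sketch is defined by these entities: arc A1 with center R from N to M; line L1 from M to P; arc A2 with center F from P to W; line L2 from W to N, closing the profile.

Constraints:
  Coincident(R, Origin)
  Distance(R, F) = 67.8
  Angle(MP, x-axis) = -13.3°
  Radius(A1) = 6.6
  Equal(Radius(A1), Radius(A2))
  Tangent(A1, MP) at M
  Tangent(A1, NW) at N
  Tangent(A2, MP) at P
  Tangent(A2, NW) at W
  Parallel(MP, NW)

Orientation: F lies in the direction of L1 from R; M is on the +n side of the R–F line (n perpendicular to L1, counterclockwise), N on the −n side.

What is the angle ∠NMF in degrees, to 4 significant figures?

84.44°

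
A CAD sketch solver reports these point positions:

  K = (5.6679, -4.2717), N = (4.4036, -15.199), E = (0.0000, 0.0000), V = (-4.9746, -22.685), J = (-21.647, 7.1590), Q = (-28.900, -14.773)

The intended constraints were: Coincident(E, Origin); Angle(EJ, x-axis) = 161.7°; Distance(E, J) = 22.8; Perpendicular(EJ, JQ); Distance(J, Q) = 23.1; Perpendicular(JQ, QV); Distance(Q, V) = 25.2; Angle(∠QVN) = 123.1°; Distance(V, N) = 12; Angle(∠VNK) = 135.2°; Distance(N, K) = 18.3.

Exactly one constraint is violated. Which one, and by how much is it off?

Distance(N, K) = 18.3 — off by 7.30.

E = (0.00, 0.00) ✓; EJ at 161.7° ✓; |EJ| = 22.80 ✓; ∠(EJ, JQ) = 90.00° ✓; |JQ| = 23.10 ✓; ∠(JQ, QV) = 90.00° ✓; |QV| = 25.20 ✓; ∠QVN = 123.1° ✓; |VN| = 12.00 ✓; ∠VNK = 135.2° ✓; |NK| = 11.00 ✗.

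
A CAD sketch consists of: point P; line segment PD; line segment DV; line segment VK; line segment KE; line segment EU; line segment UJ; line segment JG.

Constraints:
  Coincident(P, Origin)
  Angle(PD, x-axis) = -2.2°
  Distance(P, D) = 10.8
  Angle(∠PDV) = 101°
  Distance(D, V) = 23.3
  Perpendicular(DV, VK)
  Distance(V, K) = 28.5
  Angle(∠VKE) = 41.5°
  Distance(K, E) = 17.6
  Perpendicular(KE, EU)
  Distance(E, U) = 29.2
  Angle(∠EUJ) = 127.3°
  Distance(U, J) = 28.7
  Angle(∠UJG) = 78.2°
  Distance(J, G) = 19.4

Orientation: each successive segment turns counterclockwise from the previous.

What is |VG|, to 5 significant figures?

36.385

∠EUJ = 127.3° gives UJ at 88.000° from the x-axis; with |UJ| = 28.7, J = (23.369, 59.970). ∠UJG = 78.2° gives JG at -170.20° from the x-axis; with |JG| = 19.4, G = (4.2518, 56.668). Then |VG| = |G − V| = 36.385.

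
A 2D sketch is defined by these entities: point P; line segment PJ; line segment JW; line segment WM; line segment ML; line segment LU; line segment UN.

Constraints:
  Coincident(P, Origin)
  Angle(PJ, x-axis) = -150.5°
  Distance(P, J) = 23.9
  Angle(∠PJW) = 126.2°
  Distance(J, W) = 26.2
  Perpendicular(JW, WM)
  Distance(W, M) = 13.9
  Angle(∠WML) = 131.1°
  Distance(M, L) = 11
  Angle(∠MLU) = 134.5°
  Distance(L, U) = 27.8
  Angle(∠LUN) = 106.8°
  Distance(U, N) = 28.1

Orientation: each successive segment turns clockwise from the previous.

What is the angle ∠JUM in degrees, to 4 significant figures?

54.64°

P is at the origin; PJ runs at -150.5° with length 23.9, so J = (-20.80, -11.77). ∠PJW = 126.2° gives JW at 155.7° from the x-axis; with |JW| = 26.2, W = (-44.68, -0.9872). JW ⟂ WM, so WM runs at 65.70°; with |WM| = 13.9, M = (-38.96, 11.68). ∠WML = 131.1° gives ML at 16.80° from the x-axis; with |ML| = 11.0, L = (-28.43, 14.86). ∠MLU = 134.5° gives LU at -28.70° from the x-axis; with |LU| = 27.8, U = (-4.045, 1.510). Then cos ∠JUM = UJ·UM / (|UJ||UM|), giving 54.64°.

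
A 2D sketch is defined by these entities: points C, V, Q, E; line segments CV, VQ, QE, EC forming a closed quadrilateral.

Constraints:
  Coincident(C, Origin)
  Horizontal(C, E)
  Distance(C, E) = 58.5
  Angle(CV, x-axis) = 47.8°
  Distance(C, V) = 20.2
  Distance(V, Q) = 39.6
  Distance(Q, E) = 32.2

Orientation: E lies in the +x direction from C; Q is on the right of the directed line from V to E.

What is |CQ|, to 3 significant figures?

38.3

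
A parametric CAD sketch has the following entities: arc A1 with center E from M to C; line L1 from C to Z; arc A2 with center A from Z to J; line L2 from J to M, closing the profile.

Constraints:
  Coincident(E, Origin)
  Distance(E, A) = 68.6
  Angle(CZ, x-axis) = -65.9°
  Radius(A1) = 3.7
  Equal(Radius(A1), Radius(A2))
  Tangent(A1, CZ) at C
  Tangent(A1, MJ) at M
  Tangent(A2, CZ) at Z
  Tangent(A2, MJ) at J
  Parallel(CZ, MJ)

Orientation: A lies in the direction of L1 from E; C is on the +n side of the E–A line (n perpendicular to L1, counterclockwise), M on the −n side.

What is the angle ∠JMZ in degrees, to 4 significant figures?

6.157°

The slot axis is L1's direction at -65.9°, so u = (cos -65.9°, sin -65.9°) = (0.4083, -0.9128) and n = (−sin -65.9°, cos -65.9°) = (0.9128, 0.4083). E is at the origin and A lies 68.6 along u from E, so A = 68.6·u = (28.01, -62.62). Tangency of A1 to both parallel lines with radius 3.7 puts C and M at E ± 3.7·n: C = (3.377, 1.511), M = (-3.377, -1.511). Equal radii place Z and J the same way about A: Z = A + 3.7·n = (31.39, -61.11), J = A − 3.7·n = (24.63, -64.13). Then cos ∠JMZ = MJ·MZ / (|MJ||MZ|), giving 6.157°.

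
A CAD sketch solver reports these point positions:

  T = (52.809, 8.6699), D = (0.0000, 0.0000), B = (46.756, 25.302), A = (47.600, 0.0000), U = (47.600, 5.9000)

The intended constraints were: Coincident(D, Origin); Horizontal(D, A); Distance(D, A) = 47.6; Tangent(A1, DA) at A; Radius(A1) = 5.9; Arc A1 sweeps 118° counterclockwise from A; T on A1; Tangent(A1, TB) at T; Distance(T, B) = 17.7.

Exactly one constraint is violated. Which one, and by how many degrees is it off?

Tangent(A1, TB) at T — off by 8.00°.

D = (0.00, 0.00) ✓; D.y = 0.00, A.y = 0.00 ✓; |DA| = 47.60 ✓; ∠(UA, AD) = 90.00° ✓; |UA| = 5.900 ✓; bearing(U→T) − bearing(U→A) = 118.0° ✓; |UT| = 5.900 ✓; ∠(UT, TB) = 98.00° ✗; |TB| = 17.70 ✓.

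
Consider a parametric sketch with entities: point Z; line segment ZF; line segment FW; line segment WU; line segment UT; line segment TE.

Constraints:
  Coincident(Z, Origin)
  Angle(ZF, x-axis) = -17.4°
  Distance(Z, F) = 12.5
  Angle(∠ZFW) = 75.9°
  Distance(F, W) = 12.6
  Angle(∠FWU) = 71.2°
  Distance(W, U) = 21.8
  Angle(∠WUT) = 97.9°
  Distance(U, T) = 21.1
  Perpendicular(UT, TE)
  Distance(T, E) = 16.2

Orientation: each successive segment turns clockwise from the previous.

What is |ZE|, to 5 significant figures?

18.932

∠WUT = 97.9° gives UT at 47.600° from the x-axis; with |UT| = 21.1, T = (5.6472, 17.873). UT ⟂ TE, so TE runs at -42.400°; with |TE| = 16.2, E = (17.610, 6.9493). Then |ZE| = |E − Z| = 18.932.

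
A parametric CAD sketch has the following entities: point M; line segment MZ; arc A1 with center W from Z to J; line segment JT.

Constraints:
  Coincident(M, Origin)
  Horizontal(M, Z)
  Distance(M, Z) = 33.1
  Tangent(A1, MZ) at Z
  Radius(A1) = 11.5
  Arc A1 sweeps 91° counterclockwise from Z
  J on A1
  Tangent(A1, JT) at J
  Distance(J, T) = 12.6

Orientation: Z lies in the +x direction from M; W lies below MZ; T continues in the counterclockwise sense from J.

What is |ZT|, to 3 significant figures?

26.8

M is at the origin; M and Z share the same y with |MZ| = 33.1 and Z on the +x side, so Z = (33.1, 0.00). The tangent condition forces WZ to be normal to MZ, so W = Z + (0, -11.5) = (33.1, -11.5). On A1, Z sits at bearing 90° from W; a 91° counterclockwise sweep puts J at bearing 181°, so J = W + 11.5·(cos 181°, sin 181°) = (21.6, -11.7). Tangency of A1 to JT means the radius WJ is perpendicular to JT, so JT runs along (−sin 181°, cos 181°); with |JT| = 12.6, T = (21.8, -24.3). Then |ZT| = |T − Z| = 26.8.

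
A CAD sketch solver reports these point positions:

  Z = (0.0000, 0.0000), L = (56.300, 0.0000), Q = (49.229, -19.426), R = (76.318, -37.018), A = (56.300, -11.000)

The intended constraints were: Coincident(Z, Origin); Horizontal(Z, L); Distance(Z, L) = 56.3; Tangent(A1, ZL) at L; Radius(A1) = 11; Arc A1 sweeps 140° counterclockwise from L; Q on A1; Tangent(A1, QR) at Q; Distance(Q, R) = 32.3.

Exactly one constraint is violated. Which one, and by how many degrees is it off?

Tangent(A1, QR) at Q — off by 7.00°.

Z = (0.00, 0.00) ✓; Z.y = 0.00, L.y = 0.00 ✓; |ZL| = 56.30 ✓; ∠(AL, LZ) = 90.00° ✓; |AL| = 11.00 ✓; bearing(A→Q) − bearing(A→L) = 140.0° ✓; |AQ| = 11.00 ✓; ∠(AQ, QR) = 83.00° ✗; |QR| = 32.30 ✓.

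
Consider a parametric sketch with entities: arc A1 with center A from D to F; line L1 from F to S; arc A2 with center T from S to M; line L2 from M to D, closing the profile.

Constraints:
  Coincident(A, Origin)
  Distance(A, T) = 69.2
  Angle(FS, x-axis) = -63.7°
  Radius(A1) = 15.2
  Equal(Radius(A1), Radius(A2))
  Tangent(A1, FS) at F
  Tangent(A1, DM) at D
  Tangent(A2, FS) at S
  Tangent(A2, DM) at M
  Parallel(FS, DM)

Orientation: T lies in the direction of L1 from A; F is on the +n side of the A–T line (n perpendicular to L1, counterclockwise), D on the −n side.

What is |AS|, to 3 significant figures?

70.8

The slot axis is L1's direction at -63.7°, so u = (cos -63.7°, sin -63.7°) = (0.443, -0.896) and n = (−sin -63.7°, cos -63.7°) = (0.896, 0.443). A is at the origin and T lies 69.2 along u from A, so T = 69.2·u = (30.7, -62.0). Tangency of A1 to both parallel lines with radius 15.2 puts F and D at A ± 15.2·n: F = (13.6, 6.73), D = (-13.6, -6.73). Equal radii place S and M the same way about T: S = T + 15.2·n = (44.3, -55.3), M = T − 15.2·n = (17.0, -68.8). Then |AS| = |S − A| = 70.8.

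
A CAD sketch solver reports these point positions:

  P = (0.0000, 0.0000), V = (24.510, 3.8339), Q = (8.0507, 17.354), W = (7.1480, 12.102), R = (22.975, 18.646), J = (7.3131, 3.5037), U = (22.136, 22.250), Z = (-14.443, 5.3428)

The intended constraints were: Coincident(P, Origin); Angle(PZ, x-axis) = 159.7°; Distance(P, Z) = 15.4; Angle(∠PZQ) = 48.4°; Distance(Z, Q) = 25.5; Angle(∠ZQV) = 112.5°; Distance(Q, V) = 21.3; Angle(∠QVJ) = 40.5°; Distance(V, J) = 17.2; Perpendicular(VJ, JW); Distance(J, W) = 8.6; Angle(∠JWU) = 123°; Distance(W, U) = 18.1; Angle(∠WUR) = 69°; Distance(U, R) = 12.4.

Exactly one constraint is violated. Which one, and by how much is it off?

Distance(U, R) = 12.4 — off by 8.70.

P = (0.00, 0.00) ✓; PZ at 159.7° ✓; |PZ| = 15.40 ✓; ∠PZQ = 48.40° ✓; |ZQ| = 25.50 ✓; ∠ZQV = 112.5° ✓; |QV| = 21.30 ✓; ∠QVJ = 40.50° ✓; |VJ| = 17.20 ✓; ∠(VJ, JW) = 90.00° ✓; |JW| = 8.600 ✓; ∠JWU = 123.0° ✓; |WU| = 18.10 ✓; ∠WUR = 69.00° ✓; |UR| = 3.700 ✗.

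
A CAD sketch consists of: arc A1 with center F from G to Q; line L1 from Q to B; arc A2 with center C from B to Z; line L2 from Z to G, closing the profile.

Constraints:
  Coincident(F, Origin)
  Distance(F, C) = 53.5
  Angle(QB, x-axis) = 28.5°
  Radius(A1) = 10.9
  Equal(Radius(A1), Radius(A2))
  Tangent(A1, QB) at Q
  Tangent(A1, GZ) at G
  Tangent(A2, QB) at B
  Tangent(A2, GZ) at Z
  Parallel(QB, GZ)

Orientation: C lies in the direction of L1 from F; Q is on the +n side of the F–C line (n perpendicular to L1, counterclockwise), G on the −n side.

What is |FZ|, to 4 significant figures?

54.60

Tangency of A1 to both parallel lines with radius 10.9 puts Q and G at F ± 10.9·n: Q = (-5.201, 9.579), G = (5.201, -9.579). Equal radii place B and Z the same way about C: B = C + 10.9·n = (41.82, 35.11), Z = C − 10.9·n = (52.22, 15.95). Then |FZ| = |Z − F| = 54.60.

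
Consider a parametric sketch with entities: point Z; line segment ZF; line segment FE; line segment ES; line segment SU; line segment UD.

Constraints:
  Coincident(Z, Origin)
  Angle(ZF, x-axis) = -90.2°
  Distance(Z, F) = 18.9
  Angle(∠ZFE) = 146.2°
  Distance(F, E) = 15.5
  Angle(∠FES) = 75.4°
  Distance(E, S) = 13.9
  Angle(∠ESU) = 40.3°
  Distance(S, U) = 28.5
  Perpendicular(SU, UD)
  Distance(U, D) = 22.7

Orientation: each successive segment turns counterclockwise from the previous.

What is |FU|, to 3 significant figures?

12.2

Z is at the origin; ZF runs at -90.2° with length 18.9, so F = (-0.0660, -18.9). ∠ZFE = 146.2° gives FE at -56.4° from the x-axis; with |FE| = 15.5, E = (8.51, -31.8). ∠FES = 75.4° gives ES at 48.2° from the x-axis; with |ES| = 13.9, S = (17.8, -21.4). ∠ESU = 40.3° gives SU at -172° from the x-axis; with |SU| = 28.5, U = (-10.5, -25.4). Then |FU| = |U − F| = 12.2.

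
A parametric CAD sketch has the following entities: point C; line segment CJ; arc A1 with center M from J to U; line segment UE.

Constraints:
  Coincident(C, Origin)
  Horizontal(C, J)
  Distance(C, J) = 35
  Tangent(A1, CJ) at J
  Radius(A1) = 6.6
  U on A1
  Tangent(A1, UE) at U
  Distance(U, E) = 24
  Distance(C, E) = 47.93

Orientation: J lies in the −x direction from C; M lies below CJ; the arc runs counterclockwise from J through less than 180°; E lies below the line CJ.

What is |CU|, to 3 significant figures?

42.2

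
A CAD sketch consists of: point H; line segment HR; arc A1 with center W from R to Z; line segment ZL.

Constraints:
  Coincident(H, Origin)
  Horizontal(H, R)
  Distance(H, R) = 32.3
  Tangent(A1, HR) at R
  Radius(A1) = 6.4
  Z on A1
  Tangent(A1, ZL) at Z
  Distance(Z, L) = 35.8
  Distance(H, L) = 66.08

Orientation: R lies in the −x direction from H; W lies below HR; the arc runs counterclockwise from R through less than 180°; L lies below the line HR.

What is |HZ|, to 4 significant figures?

37.74

H is at the origin; H and R share the same y with |HR| = 32.3 and R on the −x side, so R = (-32.30, 0.000). A1 meets HR tangentially, so WR is at right angles to HR, so W = R + (0, -6.4) = (-32.30, -6.400). Since WZ ⟂ ZL (tangency), |WL| = √(6.4² + 35.8²) = 36.37 regardless of where Z sits on A1. So L lies on both circle(H, 66.08) and circle(W, 36.37); the below-HR intersection is L = (-57.43, -32.69). Z is the foot of the tangent from L: Z = (-37.63, -2.861).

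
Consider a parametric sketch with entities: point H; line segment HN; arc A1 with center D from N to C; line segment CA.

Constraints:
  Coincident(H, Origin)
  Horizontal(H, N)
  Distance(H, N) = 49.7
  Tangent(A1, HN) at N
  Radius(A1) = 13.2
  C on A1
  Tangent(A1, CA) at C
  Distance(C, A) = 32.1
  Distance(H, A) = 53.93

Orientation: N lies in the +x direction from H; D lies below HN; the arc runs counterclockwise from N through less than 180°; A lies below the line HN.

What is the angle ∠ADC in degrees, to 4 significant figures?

67.65°

Checks: H = (0.00, 0.00) ✓; ∠(DN, NH) = 90.00° ✓; |DN| = 13.20 ✓; |DC| = 13.20 ✓; ∠(DC, CA) = 90.00° ✓; |CA| = 32.10 ✓; |HA| = 53.93 ✓.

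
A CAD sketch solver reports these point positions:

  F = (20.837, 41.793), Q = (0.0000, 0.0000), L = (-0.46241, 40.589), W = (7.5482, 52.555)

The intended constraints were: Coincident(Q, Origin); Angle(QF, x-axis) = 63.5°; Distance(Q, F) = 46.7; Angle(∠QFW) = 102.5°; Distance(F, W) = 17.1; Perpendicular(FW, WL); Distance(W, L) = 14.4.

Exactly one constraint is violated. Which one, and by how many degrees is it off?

Perpendicular(FW, WL) — off by 5.20°.

Q = (0.00, 0.00) ✓; QF at 63.50° ✓; |QF| = 46.70 ✓; ∠QFW = 102.5° ✓; |FW| = 17.10 ✓; ∠(FW, WL) = 95.20° ✗; |WL| = 14.40 ✓.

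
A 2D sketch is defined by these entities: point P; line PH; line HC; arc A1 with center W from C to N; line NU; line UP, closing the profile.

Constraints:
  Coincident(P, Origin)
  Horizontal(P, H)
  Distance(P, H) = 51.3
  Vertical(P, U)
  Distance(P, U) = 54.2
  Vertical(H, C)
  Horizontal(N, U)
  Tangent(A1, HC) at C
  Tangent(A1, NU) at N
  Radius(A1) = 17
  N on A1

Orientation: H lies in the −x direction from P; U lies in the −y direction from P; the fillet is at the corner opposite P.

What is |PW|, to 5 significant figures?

50.600

P and U share the same x with |PU| = 54.2 and U on the −y side, so U = (0.0000, -54.200). The virtual corner opposite P is at (-51.300, -54.200). The tangent condition forces WC to be normal to HC and A1 meets NU tangentially, so WN is at right angles to NU, with radius 17.0, so the center W sits 17.0 in from both sides at W = (-34.300, -37.200). Then |PW| = |W − P| = 50.600.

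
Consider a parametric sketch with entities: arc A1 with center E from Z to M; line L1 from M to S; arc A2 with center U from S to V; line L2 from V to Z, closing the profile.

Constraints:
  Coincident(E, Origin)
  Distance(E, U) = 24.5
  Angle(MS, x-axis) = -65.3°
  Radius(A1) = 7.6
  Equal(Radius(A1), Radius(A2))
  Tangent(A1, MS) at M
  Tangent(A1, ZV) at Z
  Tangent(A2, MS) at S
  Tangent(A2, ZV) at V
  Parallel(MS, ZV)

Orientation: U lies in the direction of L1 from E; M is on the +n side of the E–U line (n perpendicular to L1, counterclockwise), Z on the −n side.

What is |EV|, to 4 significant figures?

25.65

Tangency of A1 to both parallel lines with radius 7.6 puts M and Z at E ± 7.6·n: M = (6.905, 3.176), Z = (-6.905, -3.176). Equal radii place S and V the same way about U: S = U + 7.6·n = (17.14, -19.08), V = U − 7.6·n = (3.333, -25.43). Then |EV| = |V − E| = 25.65.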